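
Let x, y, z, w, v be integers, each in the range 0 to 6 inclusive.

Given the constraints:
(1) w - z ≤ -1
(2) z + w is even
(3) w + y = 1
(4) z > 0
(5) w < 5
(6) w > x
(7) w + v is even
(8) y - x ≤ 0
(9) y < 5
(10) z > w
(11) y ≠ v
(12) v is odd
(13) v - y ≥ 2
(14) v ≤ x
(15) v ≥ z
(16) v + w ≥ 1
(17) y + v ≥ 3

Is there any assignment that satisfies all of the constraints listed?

Constraints 1, 6, 14, and 15 give z ≤ v, v ≤ x, x < w, w < z. Chaining: z ≤ v ≤ x < w < z, which forces z < z — impossible.

Unsatisfiable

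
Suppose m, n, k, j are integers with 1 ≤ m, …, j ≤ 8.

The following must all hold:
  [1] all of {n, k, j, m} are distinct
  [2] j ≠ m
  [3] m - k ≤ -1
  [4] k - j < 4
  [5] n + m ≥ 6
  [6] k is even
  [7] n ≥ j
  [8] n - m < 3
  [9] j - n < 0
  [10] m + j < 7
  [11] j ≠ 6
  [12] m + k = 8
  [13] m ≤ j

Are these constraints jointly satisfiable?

Satisfiable

The assignment m = 2, n = 4, k = 6, j = 3 works:
  constraint 3 holds since m - k = -4.
  constraint 4 holds since k - j = 3.
  constraint 5 holds since n + m = 6.
The rest check out directly.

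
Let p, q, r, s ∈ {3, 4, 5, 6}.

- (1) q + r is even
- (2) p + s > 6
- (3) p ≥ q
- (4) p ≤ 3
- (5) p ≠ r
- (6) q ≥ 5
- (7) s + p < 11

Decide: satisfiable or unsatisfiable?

From constraints 3 and 6: p ≥ q and q ≥ 5, so p ≥ 5. From constraint 4: p ≤ 3. But 3 < 5, so no value of p works.

Unsatisfiable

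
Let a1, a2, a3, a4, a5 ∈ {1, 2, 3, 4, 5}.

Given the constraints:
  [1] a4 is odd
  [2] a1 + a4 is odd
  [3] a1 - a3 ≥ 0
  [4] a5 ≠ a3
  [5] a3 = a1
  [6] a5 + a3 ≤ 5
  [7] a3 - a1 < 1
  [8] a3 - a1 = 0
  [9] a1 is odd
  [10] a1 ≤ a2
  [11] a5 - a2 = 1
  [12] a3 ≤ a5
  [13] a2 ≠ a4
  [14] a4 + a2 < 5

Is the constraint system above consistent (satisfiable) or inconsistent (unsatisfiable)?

Constraint 9 makes a1 odd and constraint 1 makes a4 odd, so a1 + a4 must be even. Constraint 2 says a1 + a4 is odd — contradiction.

Unsatisfiable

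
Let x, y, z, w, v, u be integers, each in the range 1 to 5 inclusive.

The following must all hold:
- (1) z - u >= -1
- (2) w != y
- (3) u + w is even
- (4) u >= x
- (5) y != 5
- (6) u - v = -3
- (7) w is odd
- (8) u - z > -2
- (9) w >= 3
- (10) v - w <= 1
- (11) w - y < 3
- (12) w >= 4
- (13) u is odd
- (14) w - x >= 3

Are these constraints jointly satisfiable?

The assignment x = 1, y = 4, z = 1, w = 5, v = 4, u = 1 works:
  constraint 1 holds since z - u = 0.
  constraint 6 holds since u - v = -3.
The rest check out directly.

Satisfiable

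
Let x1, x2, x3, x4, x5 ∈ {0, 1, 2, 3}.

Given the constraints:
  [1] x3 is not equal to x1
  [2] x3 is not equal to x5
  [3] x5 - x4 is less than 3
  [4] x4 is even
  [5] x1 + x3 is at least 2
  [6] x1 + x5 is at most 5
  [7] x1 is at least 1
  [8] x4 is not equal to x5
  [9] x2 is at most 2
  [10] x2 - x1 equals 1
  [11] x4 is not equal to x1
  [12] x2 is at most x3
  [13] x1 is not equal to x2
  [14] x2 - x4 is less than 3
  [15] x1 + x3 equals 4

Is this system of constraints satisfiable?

Try x1 = 1, x2 = 2, x3 = 3, x4 = 0, x5 = 1.
Check constraint 3: x5 - x4 = 1; constraint 5: x1 + x3 = 4. The remaining constraints are straightforward to verify.

Satisfiable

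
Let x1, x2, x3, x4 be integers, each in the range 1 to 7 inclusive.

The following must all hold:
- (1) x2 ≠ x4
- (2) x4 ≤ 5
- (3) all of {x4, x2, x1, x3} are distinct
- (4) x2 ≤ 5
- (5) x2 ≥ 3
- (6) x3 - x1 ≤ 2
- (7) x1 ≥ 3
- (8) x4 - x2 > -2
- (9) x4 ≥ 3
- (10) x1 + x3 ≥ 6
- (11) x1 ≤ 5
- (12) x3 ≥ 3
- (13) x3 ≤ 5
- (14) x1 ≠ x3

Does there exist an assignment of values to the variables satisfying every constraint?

Constraints 2, 4, 5, 7, 9, 11, 12, and 13 confine each of x4, x2, x1, x3 to the 3 values {3, …, 5}.
Constraint 3 requires all 4 of them to be distinct, but only 3 values are available — impossible by the pigeonhole principle.

Unsatisfiable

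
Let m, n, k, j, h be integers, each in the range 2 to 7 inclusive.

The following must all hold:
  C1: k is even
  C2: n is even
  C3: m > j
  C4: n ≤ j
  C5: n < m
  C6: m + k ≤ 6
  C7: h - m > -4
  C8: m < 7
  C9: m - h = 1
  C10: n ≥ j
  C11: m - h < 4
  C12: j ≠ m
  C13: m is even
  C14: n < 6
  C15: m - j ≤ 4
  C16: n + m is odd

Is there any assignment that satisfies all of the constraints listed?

Constraint 2 makes n even and constraint 13 makes m even, so n + m must be even. Constraint 16 says n + m is odd — contradiction.

Unsatisfiable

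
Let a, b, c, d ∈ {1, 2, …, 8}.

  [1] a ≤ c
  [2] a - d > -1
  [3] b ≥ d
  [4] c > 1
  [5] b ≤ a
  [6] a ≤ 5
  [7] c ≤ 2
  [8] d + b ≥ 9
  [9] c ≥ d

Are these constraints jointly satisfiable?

From constraints 7 and 9: d ≤ c ≤ 2. From constraints 5 and 6: b ≤ a ≤ 5. Hence d + b ≤ 7. But constraint 8 requires d + b ≥ 9, and 9 > 7. Contradiction.

Unsatisfiable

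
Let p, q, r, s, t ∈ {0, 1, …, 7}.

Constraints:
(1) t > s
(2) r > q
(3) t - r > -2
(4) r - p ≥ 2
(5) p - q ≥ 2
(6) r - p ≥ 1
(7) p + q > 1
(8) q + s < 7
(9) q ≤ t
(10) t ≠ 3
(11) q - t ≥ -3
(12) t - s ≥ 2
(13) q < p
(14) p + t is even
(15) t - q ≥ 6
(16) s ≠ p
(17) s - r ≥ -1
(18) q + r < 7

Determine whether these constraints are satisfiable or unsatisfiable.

Constraints 4, 5, 11, 12, and 17 give s − r ≥ -1, r − p ≥ 2, p − q ≥ 2, q − t ≥ -3, t − s ≥ 2.
Adding all 5 inequalities: the left sides telescope to 0, and the right sides sum to (-1) + 2 + 2 + (-3) + 2 = 2. So 0 ≥ 2, which is false.

Unsatisfiable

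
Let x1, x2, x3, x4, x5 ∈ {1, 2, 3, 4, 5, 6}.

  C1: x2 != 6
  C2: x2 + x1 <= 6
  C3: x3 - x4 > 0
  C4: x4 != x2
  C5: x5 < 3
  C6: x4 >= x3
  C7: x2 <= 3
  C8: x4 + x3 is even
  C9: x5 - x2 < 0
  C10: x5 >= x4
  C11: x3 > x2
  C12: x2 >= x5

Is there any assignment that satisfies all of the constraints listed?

Constraints 6, 9, 10, and 11 give x3 ≤ x4, x4 ≤ x5, x5 < x2, x2 < x3. Chaining: x3 ≤ x4 ≤ x5 < x2 < x3, which forces x3 < x3 — impossible.

Unsatisfiable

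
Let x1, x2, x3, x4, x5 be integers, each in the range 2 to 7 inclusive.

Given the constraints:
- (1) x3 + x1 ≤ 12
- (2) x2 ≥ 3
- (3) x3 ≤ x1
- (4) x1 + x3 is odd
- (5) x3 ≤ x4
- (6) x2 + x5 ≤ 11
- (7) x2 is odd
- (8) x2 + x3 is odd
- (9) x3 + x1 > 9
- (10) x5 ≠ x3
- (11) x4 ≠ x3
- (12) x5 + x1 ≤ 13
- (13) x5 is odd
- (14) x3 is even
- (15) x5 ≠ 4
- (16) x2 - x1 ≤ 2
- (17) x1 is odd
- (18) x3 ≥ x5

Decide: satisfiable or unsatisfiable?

Try x1 = 7, x2 = 7, x3 = 4, x4 = 7, x5 = 3.
Check constraint 1: x3 + x1 = 11; constraint 6: x2 + x5 = 10. The remaining constraints are straightforward to verify.

Satisfiable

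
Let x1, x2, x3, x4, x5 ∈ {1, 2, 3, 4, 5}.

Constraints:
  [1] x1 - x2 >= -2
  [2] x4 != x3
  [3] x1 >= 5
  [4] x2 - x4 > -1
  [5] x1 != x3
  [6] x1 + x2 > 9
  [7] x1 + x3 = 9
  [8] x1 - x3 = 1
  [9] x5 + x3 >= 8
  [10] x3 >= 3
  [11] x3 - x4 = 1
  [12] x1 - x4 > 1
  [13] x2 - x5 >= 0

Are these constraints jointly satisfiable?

Satisfiable

Try x1 = 5, x2 = 5, x3 = 4, x4 = 3, x5 = 4.
Check constraint 1: x1 - x2 = 0; constraint 4: x2 - x4 = 2; constraint 6: x1 + x2 = 10. The remaining constraints are straightforward to verify.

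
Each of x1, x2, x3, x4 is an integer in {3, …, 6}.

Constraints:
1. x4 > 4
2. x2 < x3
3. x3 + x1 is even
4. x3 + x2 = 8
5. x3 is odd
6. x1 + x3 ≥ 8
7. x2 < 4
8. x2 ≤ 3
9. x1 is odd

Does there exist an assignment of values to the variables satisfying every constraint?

Satisfiable

One satisfying assignment is x1 = 5, x2 = 3, x3 = 5, x4 = 5.
For the less obvious constraints — constraint 4: x3 + x2 = 8; constraint 6: x1 + x3 = 10 — and the others hold by inspection.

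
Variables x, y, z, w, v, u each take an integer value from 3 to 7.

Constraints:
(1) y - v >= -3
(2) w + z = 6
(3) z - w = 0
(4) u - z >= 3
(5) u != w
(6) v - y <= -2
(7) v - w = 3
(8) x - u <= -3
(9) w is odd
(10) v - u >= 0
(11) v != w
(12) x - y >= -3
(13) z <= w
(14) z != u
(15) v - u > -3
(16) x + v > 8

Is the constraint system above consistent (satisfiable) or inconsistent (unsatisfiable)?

Unsatisfiable

Constraints 6, 8, 10, and 12 give v − u ≥ 0, u − x ≥ 3, x − y ≥ -3, y − v ≥ 2.
Adding all 4 inequalities: the left sides telescope to 0, and the right sides sum to 0 + 3 + (-3) + 2 = 2. So 0 ≥ 2, which is false.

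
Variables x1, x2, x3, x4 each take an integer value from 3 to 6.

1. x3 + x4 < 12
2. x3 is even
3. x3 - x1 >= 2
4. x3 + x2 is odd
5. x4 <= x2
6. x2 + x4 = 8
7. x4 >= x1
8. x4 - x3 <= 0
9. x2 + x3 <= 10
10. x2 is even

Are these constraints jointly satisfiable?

Constraint 2 makes x3 even and constraint 10 makes x2 even, so x3 + x2 must be even. Constraint 4 says x3 + x2 is odd — contradiction.

Unsatisfiable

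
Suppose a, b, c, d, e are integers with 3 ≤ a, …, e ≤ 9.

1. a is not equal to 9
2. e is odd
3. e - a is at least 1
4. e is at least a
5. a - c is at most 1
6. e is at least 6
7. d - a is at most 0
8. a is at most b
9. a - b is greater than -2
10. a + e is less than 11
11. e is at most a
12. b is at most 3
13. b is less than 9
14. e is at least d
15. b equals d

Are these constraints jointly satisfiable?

Unsatisfiable

From constraints 6 and 11: a ≥ e and e ≥ 6, so a ≥ 6. From constraints 8 and 12: a ≤ b and b ≤ 3, so a ≤ 3. But 3 < 6, so no value of a works.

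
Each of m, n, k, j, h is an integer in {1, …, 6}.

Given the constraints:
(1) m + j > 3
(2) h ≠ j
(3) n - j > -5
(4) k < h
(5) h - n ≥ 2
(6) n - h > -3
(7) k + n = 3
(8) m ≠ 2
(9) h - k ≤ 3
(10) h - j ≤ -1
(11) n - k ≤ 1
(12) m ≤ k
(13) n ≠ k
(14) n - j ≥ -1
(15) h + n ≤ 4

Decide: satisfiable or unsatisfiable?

Constraints 5, 10, and 14 give h − n ≥ 2, n − j ≥ -1, j − h ≥ 1.
Adding all 3 inequalities: the left sides telescope to 0, and the right sides sum to 2 + (-1) + 1 = 2. So 0 ≥ 2, which is false.

Unsatisfiable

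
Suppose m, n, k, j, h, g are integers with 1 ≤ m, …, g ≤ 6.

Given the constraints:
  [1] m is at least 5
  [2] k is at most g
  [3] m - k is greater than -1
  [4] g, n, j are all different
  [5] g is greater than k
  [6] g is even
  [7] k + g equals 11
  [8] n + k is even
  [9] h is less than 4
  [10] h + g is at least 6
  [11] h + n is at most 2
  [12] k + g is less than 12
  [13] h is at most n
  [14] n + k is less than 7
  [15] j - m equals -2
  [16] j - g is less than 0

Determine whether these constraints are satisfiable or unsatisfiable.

Satisfiable

Setting (m, n, k, j, h, g) = (5, 1, 5, 3, 1, 6) satisfies everything: constraint 3: m - k = 0; constraint 7: k + g = 11, and the others follow.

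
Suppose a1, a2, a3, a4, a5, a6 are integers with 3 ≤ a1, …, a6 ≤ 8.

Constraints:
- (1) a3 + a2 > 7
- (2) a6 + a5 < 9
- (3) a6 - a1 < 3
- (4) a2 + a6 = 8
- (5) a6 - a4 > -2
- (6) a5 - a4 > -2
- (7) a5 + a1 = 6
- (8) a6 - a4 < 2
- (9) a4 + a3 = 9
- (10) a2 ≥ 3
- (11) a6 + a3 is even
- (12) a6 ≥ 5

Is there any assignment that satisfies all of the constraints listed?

Satisfiable

The assignment a1 = 3, a2 = 3, a3 = 5, a4 = 4, a5 = 3, a6 = 5 works:
  constraint 1 holds since a3 + a2 = 8.
  constraint 2 holds since a6 + a5 = 8.
The rest check out directly.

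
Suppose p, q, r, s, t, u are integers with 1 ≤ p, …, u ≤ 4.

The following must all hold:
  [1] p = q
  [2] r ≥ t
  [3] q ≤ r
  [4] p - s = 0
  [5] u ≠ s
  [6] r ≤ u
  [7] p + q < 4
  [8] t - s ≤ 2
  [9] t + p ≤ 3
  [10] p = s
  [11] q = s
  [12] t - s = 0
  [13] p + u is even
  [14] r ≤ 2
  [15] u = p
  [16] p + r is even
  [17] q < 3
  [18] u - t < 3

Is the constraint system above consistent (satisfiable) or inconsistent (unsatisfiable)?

Unsatisfiable

From constraints 1, 11, and 15, u = p = q = s, so u = s. But constraint 5 says u ≠ s. Contradiction.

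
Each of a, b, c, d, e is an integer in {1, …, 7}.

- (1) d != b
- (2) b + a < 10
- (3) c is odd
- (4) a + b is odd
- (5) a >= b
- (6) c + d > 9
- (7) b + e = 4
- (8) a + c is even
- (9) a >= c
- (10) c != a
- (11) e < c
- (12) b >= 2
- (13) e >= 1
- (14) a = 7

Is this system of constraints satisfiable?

Satisfiable

Take a = 7, b = 2, c = 3, d = 7, e = 2. Then constraint 2: b + a = 9; constraint 6: c + d = 10; constraint 7: b + e = 4, and every other listed constraint is also met.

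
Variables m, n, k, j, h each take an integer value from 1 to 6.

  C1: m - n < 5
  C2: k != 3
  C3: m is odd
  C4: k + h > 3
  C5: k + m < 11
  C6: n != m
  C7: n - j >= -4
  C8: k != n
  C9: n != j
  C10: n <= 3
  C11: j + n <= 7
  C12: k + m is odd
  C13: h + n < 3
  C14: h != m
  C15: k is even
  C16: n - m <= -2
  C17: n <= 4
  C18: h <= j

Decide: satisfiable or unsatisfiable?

Satisfiable

Try m = 5, n = 1, k = 4, j = 5, h = 1.
Check constraint 1: m - n = 4; constraint 4: k + h = 5; constraint 5: k + m = 9. The remaining constraints are straightforward to verify.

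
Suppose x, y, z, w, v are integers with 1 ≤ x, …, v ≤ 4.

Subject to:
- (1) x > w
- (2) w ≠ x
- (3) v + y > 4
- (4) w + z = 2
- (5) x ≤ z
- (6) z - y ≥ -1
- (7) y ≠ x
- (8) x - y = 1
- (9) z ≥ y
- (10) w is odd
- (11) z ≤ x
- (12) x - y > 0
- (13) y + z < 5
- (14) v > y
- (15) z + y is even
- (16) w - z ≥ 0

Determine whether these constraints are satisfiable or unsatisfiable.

Unsatisfiable

Constraints 1, 5, and 16 give x ≤ z, z ≤ w, w < x. Chaining: x ≤ z ≤ w < x, which forces x < x — impossible.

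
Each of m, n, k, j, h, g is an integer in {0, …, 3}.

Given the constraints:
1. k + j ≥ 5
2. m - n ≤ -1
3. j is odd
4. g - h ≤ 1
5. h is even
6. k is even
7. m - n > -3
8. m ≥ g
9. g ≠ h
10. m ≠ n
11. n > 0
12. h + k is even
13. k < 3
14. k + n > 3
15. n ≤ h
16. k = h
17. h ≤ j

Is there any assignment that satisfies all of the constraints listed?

Take m = 1, n = 2, k = 2, j = 3, h = 2, g = 0. Then constraint 1: k + j = 5; constraint 2: m - n = -1, and every other listed constraint is also met.

Satisfiable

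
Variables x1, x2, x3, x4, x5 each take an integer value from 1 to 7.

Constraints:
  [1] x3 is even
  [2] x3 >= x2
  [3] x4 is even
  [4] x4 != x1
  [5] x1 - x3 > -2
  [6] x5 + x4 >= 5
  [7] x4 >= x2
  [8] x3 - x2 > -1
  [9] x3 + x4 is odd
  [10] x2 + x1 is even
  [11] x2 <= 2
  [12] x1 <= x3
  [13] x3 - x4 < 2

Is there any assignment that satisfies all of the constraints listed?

Constraint 1 makes x3 even and constraint 3 makes x4 even, so x3 + x4 must be even. Constraint 9 says x3 + x4 is odd — contradiction.

Unsatisfiable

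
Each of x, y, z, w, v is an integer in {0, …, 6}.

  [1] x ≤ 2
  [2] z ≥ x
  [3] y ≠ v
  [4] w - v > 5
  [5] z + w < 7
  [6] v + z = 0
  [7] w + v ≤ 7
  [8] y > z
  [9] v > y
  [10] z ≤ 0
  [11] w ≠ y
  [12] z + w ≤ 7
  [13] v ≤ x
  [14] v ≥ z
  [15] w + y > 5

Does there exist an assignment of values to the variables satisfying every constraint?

Constraints 2, 8, 9, and 13 give z < y, y < v, v ≤ x, x ≤ z. Chaining: z < y < v ≤ x ≤ z, which forces z < z — impossible.

Unsatisfiable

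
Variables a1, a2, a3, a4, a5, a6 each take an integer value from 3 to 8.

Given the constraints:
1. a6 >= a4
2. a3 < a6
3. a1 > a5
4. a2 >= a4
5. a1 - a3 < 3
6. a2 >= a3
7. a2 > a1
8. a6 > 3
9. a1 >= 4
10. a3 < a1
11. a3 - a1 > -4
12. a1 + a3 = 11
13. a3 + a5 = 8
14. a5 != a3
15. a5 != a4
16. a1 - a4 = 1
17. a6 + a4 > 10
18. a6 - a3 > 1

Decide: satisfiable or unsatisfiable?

Satisfiable

The assignment a1 = 6, a2 = 8, a3 = 5, a4 = 5, a5 = 3, a6 = 8 works:
  constraint 5 holds since a1 - a3 = 1.
  constraint 11 holds since a3 - a1 = -1.
The rest check out directly.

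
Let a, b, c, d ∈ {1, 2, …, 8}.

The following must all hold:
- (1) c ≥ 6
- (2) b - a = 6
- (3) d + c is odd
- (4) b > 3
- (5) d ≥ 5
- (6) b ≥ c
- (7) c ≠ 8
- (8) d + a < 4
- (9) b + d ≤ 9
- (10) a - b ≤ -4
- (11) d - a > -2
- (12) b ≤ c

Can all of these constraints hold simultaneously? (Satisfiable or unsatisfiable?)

Unsatisfiable

From constraints 1 and 6: b ≥ c ≥ 6. From constraint 5: d ≥ 5. Hence b + d ≥ 11. But constraint 9 requires b + d ≤ 9, and 9 < 11. Contradiction.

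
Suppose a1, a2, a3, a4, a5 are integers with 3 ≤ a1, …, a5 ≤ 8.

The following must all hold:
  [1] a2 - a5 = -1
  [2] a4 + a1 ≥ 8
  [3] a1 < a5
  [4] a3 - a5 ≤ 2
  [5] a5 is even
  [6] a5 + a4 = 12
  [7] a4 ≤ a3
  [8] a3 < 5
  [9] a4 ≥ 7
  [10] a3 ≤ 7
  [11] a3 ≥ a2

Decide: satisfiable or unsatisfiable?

From constraints 7 and 9: a3 ≥ a4 and a4 ≥ 7, so a3 ≥ 7. From constraint 8: a3 ≤ 4. But 4 < 7, so no value of a3 works.

Unsatisfiable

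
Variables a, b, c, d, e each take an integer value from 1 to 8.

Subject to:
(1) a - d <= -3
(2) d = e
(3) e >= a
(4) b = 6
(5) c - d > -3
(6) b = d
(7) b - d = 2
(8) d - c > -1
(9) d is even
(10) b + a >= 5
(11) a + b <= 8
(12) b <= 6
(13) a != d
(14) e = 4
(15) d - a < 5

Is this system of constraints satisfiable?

Constraint 4 fixes b = 6 and constraint 14 fixes e = 4. Constraints 2 and 6 give b = d = e, so b = e. But 6 ≠ 4 — contradiction.

Unsatisfiable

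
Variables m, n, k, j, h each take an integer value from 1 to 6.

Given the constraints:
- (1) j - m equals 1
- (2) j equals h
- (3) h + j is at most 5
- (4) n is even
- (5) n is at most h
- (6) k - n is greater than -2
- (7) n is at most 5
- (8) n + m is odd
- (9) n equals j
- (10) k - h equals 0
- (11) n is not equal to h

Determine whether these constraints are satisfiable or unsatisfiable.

From constraints 2 and 9, n = j = h, so n = h. But constraint 11 says n ≠ h. Contradiction.

Unsatisfiable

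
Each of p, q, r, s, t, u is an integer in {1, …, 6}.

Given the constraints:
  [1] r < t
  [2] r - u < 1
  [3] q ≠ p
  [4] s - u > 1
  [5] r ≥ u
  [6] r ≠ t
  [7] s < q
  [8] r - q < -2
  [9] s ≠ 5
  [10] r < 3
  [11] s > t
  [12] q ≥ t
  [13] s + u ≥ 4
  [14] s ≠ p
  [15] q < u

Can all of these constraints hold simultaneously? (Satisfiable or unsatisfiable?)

Constraints 1, 5, 7, 11, and 15 give q < u, u ≤ r, r < t, t < s, s < q. Chaining: q < u ≤ r < t < s < q, which forces q < q — impossible.

Unsatisfiable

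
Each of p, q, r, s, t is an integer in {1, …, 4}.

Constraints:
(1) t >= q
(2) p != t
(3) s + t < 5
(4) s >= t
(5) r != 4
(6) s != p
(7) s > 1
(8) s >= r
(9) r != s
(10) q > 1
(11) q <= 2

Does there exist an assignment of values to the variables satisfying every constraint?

Satisfiable

Take p = 4, q = 2, r = 1, s = 2, t = 2. Then constraint 1: t = 2, q = 2; constraint 3: s + t = 4; constraint 4: s = 2, t = 2, and every other listed constraint is also met.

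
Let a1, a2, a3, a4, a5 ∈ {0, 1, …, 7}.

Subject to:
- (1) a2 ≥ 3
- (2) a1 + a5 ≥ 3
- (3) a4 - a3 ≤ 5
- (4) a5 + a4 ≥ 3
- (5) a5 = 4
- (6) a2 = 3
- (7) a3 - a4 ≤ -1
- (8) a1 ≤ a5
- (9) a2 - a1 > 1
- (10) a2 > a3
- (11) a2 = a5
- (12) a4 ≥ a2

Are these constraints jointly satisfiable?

Unsatisfiable

Constraint 6 fixes a2 = 3 and constraint 5 fixes a5 = 4, but constraint 11 requires a2 = a5. Since 3 ≠ 4, contradiction.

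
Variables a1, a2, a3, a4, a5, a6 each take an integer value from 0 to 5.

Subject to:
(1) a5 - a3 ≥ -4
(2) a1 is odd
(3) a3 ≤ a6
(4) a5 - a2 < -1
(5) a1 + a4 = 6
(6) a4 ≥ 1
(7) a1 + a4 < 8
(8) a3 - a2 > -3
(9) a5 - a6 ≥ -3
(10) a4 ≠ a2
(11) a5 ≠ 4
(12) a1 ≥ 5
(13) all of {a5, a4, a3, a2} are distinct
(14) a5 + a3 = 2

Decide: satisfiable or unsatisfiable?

Satisfiable

Take a1 = 5, a2 = 3, a3 = 2, a4 = 1, a5 = 0, a6 = 2. Then constraint 1: a5 - a3 = -2; constraint 4: a5 - a2 = -3, and every other listed constraint is also met.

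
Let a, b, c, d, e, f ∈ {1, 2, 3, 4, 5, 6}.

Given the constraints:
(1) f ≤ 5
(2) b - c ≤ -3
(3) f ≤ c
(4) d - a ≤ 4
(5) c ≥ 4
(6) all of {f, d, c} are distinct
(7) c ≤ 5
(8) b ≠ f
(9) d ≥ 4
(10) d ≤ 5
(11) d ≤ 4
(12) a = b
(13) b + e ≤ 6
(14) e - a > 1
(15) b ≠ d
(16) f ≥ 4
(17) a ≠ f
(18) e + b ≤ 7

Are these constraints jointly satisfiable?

Unsatisfiable

Constraints 1, 5, 7, 9, 10, and 16 confine each of f, d, c to the 2 values {4, 5}.
Constraint 6 requires all 3 of them to be distinct, but only 2 values are available — impossible by the pigeonhole principle.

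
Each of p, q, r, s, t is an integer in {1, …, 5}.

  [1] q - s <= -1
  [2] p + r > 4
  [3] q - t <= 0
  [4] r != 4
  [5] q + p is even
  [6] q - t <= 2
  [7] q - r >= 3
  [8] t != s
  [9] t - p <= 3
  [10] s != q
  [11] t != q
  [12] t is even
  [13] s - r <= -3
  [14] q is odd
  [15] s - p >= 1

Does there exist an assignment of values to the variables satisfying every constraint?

Unsatisfiable

Constraints 6, 7, 9, 13, and 15 give r − s ≥ 3, s − p ≥ 1, p − t ≥ -3, t − q ≥ -2, q − r ≥ 3.
Adding all 5 inequalities: the left sides telescope to 0, and the right sides sum to 3 + 1 + (-3) + (-2) + 3 = 2. So 0 ≥ 2, which is false.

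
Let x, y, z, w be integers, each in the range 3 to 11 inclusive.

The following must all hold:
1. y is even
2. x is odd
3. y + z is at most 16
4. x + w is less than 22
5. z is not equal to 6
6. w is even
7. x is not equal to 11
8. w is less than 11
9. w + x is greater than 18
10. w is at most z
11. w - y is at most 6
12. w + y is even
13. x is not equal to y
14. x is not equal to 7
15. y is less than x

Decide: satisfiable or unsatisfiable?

Satisfiable

Setting (x, y, z, w) = (9, 4, 10, 10) satisfies everything: constraint 3: y + z = 14; constraint 4: x + w = 19; constraint 9: w + x = 19, and the others follow.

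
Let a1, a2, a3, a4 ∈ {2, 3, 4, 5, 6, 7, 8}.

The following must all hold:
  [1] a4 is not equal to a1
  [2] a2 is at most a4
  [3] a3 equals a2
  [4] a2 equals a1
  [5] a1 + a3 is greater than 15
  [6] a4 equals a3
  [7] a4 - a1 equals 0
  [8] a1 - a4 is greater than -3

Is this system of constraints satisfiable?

From constraints 3, 4, and 6, a4 = a3 = a2 = a1, so a4 = a1. But constraint 1 says a4 ≠ a1. Contradiction.

Unsatisfiable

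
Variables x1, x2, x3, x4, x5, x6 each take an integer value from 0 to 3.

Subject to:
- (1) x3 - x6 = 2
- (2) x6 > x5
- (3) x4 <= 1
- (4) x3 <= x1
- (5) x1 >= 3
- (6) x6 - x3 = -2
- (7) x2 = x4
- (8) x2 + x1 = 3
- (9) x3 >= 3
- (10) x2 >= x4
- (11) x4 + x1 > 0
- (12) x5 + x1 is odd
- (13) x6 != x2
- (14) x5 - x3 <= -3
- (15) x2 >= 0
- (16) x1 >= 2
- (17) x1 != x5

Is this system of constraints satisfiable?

Try x1 = 3, x2 = 0, x3 = 3, x4 = 0, x5 = 0, x6 = 1.
Check constraint 1: x3 - x6 = 2; constraint 6: x6 - x3 = -2; constraint 8: x2 + x1 = 3. The remaining constraints are straightforward to verify.

Satisfiable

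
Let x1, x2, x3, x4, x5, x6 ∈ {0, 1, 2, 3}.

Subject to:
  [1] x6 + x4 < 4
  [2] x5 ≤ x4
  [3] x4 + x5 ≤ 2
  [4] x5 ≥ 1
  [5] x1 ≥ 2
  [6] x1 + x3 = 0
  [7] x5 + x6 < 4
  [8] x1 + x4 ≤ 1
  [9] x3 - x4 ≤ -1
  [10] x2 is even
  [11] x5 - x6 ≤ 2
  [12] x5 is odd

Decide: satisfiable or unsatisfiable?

From constraint 5: x1 ≥ 2. From constraints 2 and 4: x4 ≥ x5 ≥ 1. Hence x1 + x4 ≥ 3. But constraint 8 requires x1 + x4 ≤ 1, and 1 < 3. Contradiction.

Unsatisfiable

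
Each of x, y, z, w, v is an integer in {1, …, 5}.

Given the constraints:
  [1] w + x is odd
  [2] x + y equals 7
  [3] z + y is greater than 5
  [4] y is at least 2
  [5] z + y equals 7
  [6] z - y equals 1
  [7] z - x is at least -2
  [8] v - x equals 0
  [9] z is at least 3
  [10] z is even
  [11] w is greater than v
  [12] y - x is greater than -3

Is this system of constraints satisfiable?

Satisfiable

Take x = 4, y = 3, z = 4, w = 5, v = 4. Then constraint 2: x + y = 7; constraint 3: z + y = 7; constraint 5: z + y = 7, and every other listed constraint is also met.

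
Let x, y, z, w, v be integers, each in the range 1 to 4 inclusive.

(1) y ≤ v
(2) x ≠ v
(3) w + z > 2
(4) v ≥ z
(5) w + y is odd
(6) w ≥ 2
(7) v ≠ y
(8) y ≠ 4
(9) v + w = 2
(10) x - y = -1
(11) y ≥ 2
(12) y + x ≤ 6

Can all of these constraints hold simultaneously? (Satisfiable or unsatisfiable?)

Unsatisfiable

From constraints 1 and 11: v ≥ y ≥ 2. From constraint 6: w ≥ 2. Hence v + w ≥ 4. But constraint 9 requires v + w = 2, and 2 < 4. Contradiction.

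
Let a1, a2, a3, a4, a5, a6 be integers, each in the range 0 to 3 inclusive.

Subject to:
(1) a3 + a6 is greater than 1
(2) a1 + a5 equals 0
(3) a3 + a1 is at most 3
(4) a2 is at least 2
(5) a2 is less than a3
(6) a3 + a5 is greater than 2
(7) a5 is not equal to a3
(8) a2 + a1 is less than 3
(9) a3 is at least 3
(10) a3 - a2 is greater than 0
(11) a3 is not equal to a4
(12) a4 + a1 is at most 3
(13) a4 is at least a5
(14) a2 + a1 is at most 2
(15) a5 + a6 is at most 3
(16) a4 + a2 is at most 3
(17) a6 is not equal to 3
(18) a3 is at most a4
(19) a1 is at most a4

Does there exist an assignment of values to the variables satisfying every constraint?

Unsatisfiable

From constraints 9 and 18: a4 ≥ a3 ≥ 3. From constraint 4: a2 ≥ 2. Hence a4 + a2 ≥ 5. But constraint 16 requires a4 + a2 ≤ 3, and 3 < 5. Contradiction.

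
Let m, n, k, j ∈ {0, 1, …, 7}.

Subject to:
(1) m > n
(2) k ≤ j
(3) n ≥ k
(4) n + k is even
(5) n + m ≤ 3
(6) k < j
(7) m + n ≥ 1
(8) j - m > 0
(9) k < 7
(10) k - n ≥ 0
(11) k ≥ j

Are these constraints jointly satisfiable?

Unsatisfiable

Constraints 1, 3, 8, and 11 give k ≤ n, n < m, m < j, j ≤ k. Chaining: k ≤ n < m < j ≤ k, which forces k < k — impossible.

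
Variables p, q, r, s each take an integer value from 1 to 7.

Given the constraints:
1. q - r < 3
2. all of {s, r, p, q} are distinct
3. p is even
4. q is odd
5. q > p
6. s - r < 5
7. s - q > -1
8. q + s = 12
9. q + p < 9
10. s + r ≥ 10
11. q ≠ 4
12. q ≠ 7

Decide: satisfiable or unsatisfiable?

Satisfiable

Try p = 2, q = 5, r = 4, s = 7.
Check constraint 1: q - r = 1; constraint 6: s - r = 3. The remaining constraints are straightforward to verify.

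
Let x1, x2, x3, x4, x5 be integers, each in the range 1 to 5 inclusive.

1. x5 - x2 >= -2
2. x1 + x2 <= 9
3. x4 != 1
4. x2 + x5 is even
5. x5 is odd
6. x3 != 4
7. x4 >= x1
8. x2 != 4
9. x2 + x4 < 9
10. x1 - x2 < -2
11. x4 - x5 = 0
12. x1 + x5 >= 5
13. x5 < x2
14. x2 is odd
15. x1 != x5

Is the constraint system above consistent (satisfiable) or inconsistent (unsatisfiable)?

One satisfying assignment is x1 = 2, x2 = 5, x3 = 3, x4 = 3, x5 = 3.
For the less obvious constraints — constraint 1: x5 - x2 = -2; constraint 2: x1 + x2 = 7 — and the others hold by inspection.

Satisfiable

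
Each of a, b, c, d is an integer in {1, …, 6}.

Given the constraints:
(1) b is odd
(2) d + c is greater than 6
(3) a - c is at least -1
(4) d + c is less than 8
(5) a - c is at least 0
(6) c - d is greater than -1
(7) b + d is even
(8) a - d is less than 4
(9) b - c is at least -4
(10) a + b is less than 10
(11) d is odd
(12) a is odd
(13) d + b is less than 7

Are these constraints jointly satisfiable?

Satisfiable

One satisfying assignment is a = 5, b = 3, c = 4, d = 3.
For the less obvious constraints — constraint 2: d + c = 7; constraint 3: a - c = 1; constraint 4: d + c = 7 — and the others hold by inspection.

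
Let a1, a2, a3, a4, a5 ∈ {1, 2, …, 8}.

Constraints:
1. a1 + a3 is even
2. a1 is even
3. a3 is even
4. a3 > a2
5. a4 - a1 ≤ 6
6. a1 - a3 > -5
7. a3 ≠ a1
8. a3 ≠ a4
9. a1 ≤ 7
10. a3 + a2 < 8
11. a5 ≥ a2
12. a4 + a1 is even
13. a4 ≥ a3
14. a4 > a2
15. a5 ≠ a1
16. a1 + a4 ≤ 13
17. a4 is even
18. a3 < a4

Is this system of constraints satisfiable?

Take a1 = 2, a2 = 2, a3 = 4, a4 = 8, a5 = 4. Then constraint 5: a4 - a1 = 6; constraint 6: a1 - a3 = -2, and every other listed constraint is also met.

Satisfiable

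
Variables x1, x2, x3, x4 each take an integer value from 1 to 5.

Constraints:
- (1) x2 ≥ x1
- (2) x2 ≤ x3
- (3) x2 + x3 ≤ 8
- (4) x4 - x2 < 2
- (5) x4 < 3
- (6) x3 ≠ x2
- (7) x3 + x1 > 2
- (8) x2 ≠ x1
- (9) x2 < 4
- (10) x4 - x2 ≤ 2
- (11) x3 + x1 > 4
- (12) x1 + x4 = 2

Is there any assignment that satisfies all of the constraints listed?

Satisfiable

Setting (x1, x2, x3, x4) = (1, 2, 4, 1) satisfies everything: constraint 3: x2 + x3 = 6; constraint 4: x4 - x2 = -1, and the others follow.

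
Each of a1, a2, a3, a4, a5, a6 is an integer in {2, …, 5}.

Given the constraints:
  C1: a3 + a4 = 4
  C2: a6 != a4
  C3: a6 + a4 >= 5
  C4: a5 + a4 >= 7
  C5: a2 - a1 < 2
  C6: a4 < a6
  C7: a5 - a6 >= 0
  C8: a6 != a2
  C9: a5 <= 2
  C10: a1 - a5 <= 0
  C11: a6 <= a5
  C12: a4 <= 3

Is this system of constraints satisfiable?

Unsatisfiable

From constraint 9: a5 ≤ 2. From constraint 12: a4 ≤ 3. Hence a5 + a4 ≤ 5. But constraint 4 requires a5 + a4 ≥ 7, and 7 > 5. Contradiction.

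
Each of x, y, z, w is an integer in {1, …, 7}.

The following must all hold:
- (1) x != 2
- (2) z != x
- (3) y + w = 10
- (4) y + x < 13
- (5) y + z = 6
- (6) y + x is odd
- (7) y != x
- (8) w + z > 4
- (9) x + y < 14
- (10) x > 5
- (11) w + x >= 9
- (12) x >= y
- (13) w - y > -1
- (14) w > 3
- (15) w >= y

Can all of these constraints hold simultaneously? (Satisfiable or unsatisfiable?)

Satisfiable

The assignment x = 6, y = 5, z = 1, w = 5 works:
  constraint 3 holds since y + w = 10.
  constraint 4 holds since y + x = 11.
  constraint 5 holds since y + z = 6.
The rest check out directly.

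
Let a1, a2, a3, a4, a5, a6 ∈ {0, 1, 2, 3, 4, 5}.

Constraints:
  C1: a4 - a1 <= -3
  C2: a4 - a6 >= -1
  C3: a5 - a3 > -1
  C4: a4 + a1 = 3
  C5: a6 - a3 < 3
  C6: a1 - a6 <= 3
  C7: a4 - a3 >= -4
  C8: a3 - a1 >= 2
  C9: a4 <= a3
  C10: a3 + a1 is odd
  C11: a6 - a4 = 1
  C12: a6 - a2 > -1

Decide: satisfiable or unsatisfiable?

Constraints 1, 7, and 8 give a4 − a3 ≥ -4, a3 − a1 ≥ 2, a1 − a4 ≥ 3.
Adding all 3 inequalities: the left sides telescope to 0, and the right sides sum to (-4) + 2 + 3 = 1. So 0 ≥ 1, which is false.

Unsatisfiable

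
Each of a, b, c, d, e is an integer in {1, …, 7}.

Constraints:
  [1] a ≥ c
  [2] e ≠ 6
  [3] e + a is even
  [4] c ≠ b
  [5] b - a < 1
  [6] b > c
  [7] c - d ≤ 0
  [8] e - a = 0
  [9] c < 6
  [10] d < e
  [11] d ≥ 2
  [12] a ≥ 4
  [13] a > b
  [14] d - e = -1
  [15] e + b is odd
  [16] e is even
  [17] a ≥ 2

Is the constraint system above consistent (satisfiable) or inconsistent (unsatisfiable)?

Setting (a, b, c, d, e) = (4, 3, 1, 3, 4) satisfies everything: constraint 5: b - a = -1; constraint 7: c - d = -2, and the others follow.

Satisfiable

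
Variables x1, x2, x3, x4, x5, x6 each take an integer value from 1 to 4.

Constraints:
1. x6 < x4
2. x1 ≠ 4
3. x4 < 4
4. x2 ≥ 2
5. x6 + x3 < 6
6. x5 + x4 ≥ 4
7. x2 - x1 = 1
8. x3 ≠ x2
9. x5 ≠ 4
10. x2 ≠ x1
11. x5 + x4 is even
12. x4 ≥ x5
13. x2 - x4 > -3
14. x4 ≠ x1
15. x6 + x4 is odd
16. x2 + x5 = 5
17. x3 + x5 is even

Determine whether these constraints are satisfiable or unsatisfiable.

Satisfiable

The assignment x1 = 1, x2 = 2, x3 = 3, x4 = 3, x5 = 3, x6 = 2 works:
  constraint 5 holds since x6 + x3 = 5.
  constraint 6 holds since x5 + x4 = 6.
The rest check out directly.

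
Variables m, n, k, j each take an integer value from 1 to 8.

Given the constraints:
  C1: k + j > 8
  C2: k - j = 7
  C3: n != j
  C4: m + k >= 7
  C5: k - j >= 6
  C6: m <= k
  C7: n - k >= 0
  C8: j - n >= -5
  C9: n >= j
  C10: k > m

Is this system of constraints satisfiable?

Constraints 5, 7, and 8 give j − n ≥ -5, n − k ≥ 0, k − j ≥ 6.
Adding all 3 inequalities: the left sides telescope to 0, and the right sides sum to (-5) + 0 + 6 = 1. So 0 ≥ 1, which is false.

Unsatisfiable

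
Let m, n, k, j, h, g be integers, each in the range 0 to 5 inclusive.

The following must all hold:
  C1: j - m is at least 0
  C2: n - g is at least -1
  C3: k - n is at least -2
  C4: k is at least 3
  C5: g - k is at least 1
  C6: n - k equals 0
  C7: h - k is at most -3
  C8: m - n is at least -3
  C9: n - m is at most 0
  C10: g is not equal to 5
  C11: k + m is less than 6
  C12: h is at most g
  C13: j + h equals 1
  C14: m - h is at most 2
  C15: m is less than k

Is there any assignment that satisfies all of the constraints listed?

Constraints 2, 5, 7, 9, and 14 give k − h ≥ 3, h − m ≥ -2, m − n ≥ 0, n − g ≥ -1, g − k ≥ 1.
Adding all 5 inequalities: the left sides telescope to 0, and the right sides sum to 3 + (-2) + 0 + (-1) + 1 = 1. So 0 ≥ 1, which is false.

Unsatisfiable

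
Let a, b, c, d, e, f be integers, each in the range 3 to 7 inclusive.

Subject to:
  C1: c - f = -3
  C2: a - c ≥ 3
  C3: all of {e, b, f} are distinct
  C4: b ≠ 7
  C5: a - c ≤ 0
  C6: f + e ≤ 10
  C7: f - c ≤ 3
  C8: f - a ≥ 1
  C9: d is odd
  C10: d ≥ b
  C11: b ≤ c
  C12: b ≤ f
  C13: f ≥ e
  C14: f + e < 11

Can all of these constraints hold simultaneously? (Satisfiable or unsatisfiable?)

Unsatisfiable

Constraints 2, 7, and 8 give a − c ≥ 3, c − f ≥ -3, f − a ≥ 1.
Adding all 3 inequalities: the left sides telescope to 0, and the right sides sum to 3 + (-3) + 1 = 1. So 0 ≥ 1, which is false.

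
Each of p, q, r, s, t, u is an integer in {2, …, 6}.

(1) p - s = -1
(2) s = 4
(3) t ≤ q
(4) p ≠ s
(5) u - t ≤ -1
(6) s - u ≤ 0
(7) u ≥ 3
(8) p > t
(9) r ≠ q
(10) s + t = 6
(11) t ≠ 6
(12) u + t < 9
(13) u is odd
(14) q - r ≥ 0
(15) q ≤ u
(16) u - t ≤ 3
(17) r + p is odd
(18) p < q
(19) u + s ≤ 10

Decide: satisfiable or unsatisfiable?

Unsatisfiable

Constraints 5, 8, 15, and 18 give t < p, p < q, q ≤ u, u < t. Chaining: t < p < q ≤ u < t, which forces t < t — impossible.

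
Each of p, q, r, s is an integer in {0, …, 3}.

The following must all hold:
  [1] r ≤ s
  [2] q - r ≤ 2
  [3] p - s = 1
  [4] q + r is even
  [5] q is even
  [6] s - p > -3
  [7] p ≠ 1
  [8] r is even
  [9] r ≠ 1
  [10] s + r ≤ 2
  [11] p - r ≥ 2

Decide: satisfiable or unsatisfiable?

Satisfiable

Try p = 2, q = 2, r = 0, s = 1.
Check constraint 2: q - r = 2; constraint 3: p - s = 1; constraint 6: s - p = -1. The remaining constraints are straightforward to verify.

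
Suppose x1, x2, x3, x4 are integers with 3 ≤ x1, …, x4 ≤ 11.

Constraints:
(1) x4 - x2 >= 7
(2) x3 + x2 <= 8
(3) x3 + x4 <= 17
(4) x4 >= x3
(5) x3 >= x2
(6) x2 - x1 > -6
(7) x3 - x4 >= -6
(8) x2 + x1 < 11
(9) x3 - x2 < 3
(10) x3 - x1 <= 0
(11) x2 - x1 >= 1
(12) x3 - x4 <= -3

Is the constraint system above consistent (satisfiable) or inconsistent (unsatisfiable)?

Unsatisfiable

Constraints 1, 7, 10, and 11 give x1 − x3 ≥ 0, x3 − x4 ≥ -6, x4 − x2 ≥ 7, x2 − x1 ≥ 1.
Adding all 4 inequalities: the left sides telescope to 0, and the right sides sum to 0 + (-6) + 7 + 1 = 2. So 0 ≥ 2, which is false.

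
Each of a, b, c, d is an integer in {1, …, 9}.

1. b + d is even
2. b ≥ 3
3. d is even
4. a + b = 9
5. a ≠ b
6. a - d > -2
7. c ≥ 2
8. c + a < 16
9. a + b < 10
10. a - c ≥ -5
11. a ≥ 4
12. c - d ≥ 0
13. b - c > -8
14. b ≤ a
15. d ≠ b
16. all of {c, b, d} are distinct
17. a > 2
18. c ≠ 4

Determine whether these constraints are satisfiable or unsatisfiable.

Setting (a, b, c, d) = (5, 4, 9, 6) satisfies everything: constraint 4: a + b = 9; constraint 6: a - d = -1; constraint 8: c + a = 14, and the others follow.

Satisfiable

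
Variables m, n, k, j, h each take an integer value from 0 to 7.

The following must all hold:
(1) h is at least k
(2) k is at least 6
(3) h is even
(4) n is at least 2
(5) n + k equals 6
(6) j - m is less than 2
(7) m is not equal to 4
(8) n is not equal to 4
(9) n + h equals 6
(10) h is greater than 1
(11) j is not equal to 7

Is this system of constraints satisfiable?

Unsatisfiable

From constraint 4: n ≥ 2. From constraints 1 and 2: h ≥ k ≥ 6. Hence n + h ≥ 8. But constraint 9 requires n + h = 6, and 6 < 8. Contradiction.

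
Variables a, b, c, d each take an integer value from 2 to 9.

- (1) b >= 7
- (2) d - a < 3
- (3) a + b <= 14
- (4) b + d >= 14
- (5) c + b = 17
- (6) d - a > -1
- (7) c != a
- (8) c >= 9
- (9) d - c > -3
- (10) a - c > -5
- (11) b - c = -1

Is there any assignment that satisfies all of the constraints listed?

Setting (a, b, c, d) = (5, 8, 9, 7) satisfies everything: constraint 2: d - a = 2; constraint 3: a + b = 13, and the others follow.

Satisfiable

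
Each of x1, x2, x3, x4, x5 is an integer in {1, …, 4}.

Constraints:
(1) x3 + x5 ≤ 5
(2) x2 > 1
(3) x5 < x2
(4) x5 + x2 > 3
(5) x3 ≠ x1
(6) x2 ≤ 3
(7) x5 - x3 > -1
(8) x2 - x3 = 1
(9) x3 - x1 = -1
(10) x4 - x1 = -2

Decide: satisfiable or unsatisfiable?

The assignment x1 = 3, x2 = 3, x3 = 2, x4 = 1, x5 = 2 works:
  constraint 1 holds since x3 + x5 = 4.
  constraint 4 holds since x5 + x2 = 5.
  constraint 7 holds since x5 - x3 = 0.
The rest check out directly.

Satisfiable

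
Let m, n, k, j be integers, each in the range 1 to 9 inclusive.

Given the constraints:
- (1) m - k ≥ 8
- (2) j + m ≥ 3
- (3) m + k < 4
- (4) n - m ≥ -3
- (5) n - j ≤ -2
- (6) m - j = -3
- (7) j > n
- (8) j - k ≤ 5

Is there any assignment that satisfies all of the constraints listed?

Unsatisfiable

Constraints 1, 4, 5, and 8 give k − j ≥ -5, j − n ≥ 2, n − m ≥ -3, m − k ≥ 8.
Adding all 4 inequalities: the left sides telescope to 0, and the right sides sum to (-5) + 2 + (-3) + 8 = 2. So 0 ≥ 2, which is false.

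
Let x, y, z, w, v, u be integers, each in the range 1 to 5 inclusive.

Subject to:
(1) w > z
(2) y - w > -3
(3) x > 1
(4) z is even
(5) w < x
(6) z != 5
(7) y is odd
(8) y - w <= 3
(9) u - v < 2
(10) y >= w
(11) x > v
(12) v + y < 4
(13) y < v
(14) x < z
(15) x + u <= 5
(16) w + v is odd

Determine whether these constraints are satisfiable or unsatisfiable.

Constraints 1, 10, 11, 13, and 14 give w ≤ y, y < v, v < x, x < z, z < w. Chaining: w ≤ y < v < x < z < w, which forces w < w — impossible.

Unsatisfiable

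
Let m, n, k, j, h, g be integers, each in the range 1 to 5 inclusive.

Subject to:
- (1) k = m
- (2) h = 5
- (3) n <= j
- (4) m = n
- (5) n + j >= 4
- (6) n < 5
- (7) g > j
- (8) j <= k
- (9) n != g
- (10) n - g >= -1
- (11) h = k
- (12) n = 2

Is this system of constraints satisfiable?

Constraint 2 fixes h = 5 and constraint 12 fixes n = 2. Constraints 1, 4, and 11 give h = k = m = n, so h = n. But 5 ≠ 2 — contradiction.

Unsatisfiable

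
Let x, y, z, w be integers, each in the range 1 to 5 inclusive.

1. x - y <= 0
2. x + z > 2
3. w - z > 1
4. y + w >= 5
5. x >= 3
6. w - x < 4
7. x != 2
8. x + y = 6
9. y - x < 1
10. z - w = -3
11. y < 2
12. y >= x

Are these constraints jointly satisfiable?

Unsatisfiable

From constraints 5 and 12: y ≥ x and x ≥ 3, so y ≥ 3. From constraint 11: y ≤ 1. But 1 < 3, so no value of y works.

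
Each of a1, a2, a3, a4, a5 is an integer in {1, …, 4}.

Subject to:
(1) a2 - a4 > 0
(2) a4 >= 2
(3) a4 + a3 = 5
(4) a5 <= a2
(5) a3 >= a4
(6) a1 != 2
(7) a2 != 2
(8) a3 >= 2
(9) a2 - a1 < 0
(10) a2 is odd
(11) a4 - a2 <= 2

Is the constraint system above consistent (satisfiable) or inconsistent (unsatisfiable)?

Take a1 = 4, a2 = 3, a3 = 3, a4 = 2, a5 = 1. Then constraint 1: a2 - a4 = 1; constraint 3: a4 + a3 = 5, and every other listed constraint is also met.

Satisfiable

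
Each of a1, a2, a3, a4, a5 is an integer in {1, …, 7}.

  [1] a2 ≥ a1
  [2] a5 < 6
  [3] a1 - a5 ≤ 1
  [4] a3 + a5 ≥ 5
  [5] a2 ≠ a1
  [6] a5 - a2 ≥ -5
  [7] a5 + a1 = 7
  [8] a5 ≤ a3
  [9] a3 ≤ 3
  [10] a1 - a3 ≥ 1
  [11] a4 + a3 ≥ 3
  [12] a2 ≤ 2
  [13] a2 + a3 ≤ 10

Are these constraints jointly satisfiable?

From constraints 8 and 9: a5 ≤ a3 ≤ 3. From constraints 1 and 12: a1 ≤ a2 ≤ 2. Hence a5 + a1 ≤ 5. But constraint 7 requires a5 + a1 = 7, and 7 > 5. Contradiction.

Unsatisfiable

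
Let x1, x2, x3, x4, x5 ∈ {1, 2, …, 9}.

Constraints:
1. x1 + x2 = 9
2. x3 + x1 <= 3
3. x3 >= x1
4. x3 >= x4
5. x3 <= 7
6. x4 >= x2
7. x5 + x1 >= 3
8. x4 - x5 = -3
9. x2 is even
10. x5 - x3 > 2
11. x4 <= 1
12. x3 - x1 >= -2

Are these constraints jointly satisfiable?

From constraints 3 and 5: x1 ≤ x3 ≤ 7. From constraints 6 and 11: x2 ≤ x4 ≤ 1. Hence x1 + x2 ≤ 8. But constraint 1 requires x1 + x2 = 9, and 9 > 8. Contradiction.

Unsatisfiable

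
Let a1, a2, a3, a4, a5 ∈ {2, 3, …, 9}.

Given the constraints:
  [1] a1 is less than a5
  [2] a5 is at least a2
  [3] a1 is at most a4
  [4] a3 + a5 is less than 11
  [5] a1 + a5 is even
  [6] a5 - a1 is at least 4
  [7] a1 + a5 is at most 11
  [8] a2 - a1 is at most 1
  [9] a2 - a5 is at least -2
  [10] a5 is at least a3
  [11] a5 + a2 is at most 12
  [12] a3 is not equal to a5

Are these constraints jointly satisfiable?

Unsatisfiable

Constraints 6, 8, and 9 give a2 − a5 ≥ -2, a5 − a1 ≥ 4, a1 − a2 ≥ -1.
Adding all 3 inequalities: the left sides telescope to 0, and the right sides sum to (-2) + 4 + (-1) = 1. So 0 ≥ 1, which is false.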